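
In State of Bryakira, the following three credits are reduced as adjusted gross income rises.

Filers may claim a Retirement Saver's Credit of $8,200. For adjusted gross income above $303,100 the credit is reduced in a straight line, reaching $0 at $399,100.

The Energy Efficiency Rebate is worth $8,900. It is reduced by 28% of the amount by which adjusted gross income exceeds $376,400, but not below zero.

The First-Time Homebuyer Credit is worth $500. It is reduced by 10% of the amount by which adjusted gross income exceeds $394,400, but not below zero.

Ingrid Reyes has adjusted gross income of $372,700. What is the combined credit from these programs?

$11,655

Retirement Saver's Credit: $372,700 is $69,600 into a $96,000 phase-out range, leaving 26,400/96,000 of the credit: $8,200 × 26,400/96,000 = $2,255.
Energy Efficiency Rebate: $372,700 is at or below the $376,400 threshold, so the full $8,900 applies.
First-Time Homebuyer Credit: $372,700 is at or below the $394,400 threshold, so the full $500 applies.
Total: $2,255 + $8,900 + $500 = $11,655.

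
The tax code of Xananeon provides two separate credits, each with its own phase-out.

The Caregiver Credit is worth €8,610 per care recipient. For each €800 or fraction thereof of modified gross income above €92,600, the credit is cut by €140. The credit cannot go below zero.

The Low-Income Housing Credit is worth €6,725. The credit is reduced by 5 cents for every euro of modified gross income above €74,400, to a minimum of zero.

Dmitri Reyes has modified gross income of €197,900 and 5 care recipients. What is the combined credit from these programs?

Caregiver Credit: base = 5 × €8,610 = €43,050. income exceeds €92,600 by €105,300, which is 132 full-or-partial €800 increments; reduction = 132 × €140 = €18,480, leaving €24,570.
Low-Income Housing Credit: 5% of the €123,500 excess over €74,400 is €6,175; credit = €6,725 − €6,175 = €550.
Total: €24,570 + €550 = €25,120.

€25,120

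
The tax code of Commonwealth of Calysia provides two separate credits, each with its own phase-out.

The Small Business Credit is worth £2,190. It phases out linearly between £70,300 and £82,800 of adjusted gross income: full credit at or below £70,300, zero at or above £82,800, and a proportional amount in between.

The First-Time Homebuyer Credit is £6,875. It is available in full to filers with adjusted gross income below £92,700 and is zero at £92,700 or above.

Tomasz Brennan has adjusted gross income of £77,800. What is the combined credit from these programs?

£7,751

Small Business Credit: £77,800 is £7,500 into a £12,500 phase-out range, leaving 5,000/12,500 of the credit: £2,190 × 5,000/12,500 = £876.
First-Time Homebuyer Credit: £77,800 is below the £92,700 cutoff, so the full £6,875 applies.
Total: £876 + £6,875 = £7,751.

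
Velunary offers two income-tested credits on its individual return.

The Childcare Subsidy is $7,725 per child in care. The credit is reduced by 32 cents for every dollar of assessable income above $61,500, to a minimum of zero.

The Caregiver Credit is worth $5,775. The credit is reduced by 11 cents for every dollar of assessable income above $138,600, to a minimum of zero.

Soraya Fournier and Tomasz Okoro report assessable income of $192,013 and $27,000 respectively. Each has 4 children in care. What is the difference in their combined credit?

$36,675

Soraya ($192,013): Childcare Subsidy: base = 4 × $7,725 = $30,900. 32% of the $130,513 excess over $61,500 is $41,764.16 ≥ base, so the credit is $0. Caregiver Credit: 11% of the $53,413 excess over $138,600 is $5,875.43 ≥ base, so the credit is $0. total $0 + $0 = $0
Tomasz ($27,000): Childcare Subsidy: base = 4 × $7,725 = $30,900. $27,000 is at or below the $61,500 threshold, so the full $30,900 applies. Caregiver Credit: $27,000 is at or below the $138,600 threshold, so the full $5,775 applies. total $30,900 + $5,775 = $36,675
Difference: |$0 − $36,675| = $36,675.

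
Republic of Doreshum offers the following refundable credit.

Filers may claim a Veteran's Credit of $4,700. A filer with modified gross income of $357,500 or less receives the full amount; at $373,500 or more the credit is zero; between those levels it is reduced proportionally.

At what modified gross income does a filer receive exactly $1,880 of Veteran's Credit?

$1,880 is 1,880/4,700 of the full $4,700, so 2,820/4,700 of the $16,000 range has been used: income = $357,500 + $16,000 × 2,820/4,700 = $367,100.

$367,100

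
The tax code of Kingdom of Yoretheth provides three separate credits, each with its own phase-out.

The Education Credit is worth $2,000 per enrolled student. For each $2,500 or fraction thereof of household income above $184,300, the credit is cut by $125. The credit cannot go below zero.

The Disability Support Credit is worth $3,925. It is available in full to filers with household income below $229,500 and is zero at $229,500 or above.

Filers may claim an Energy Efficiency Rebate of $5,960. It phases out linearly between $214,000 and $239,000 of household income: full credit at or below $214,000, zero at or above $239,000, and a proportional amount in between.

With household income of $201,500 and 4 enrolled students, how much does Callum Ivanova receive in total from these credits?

Education Credit: base = 4 × $2,000 = $8,000. income exceeds $184,300 by $17,200, which is 7 full-or-partial $2,500 increments; reduction = 7 × $125 = $875, leaving $7,125.
Disability Support Credit: $201,500 is below the $229,500 cutoff, so the full $3,925 applies.
Energy Efficiency Rebate: $201,500 is at or below the $214,000 threshold, so the full $5,960 applies.
Total: $7,125 + $3,925 + $5,960 = $17,010.

$17,010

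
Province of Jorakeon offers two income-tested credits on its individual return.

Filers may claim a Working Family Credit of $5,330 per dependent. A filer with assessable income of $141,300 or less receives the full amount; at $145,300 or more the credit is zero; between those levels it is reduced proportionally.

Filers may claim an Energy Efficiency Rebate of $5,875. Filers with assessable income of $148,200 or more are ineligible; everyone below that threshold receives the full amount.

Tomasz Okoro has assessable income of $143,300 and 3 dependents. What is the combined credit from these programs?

Working Family Credit: base = 3 × $5,330 = $15,990. $143,300 is $2,000 into a $4,000 phase-out range, leaving 2,000/4,000 of the credit: $15,990 × 2,000/4,000 = $7,995.
Energy Efficiency Rebate: $143,300 is below the $148,200 cutoff, so the full $5,875 applies.
Total: $7,995 + $5,875 = $13,870.

$13,870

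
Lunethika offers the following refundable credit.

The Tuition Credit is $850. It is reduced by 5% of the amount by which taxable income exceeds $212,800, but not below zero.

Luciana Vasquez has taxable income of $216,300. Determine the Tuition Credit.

$675

Tuition Credit: 5% of the $3,500 excess over $212,800 is $175; credit = $850 − $175 = $675.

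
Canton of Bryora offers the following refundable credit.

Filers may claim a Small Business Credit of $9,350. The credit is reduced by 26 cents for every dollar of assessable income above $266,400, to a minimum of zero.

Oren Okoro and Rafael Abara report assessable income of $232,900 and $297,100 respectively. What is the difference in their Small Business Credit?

Oren ($232,900): Small Business Credit: $232,900 is at or below the $266,400 threshold, so the full $9,350 applies.
Rafael ($297,100): Small Business Credit: 26% of the $30,700 excess over $266,400 is $7,982; credit = $9,350 − $7,982 = $1,368.
Difference: |$9,350 − $1,368| = $7,982.

$7,982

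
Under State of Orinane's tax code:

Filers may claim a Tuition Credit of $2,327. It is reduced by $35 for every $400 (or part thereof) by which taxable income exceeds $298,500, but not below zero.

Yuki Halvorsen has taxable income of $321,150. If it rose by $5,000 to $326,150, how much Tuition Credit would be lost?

$332

At $321,150 — income exceeds $298,500 by $22,650, which is 57 full-or-partial $400 increments; reduction = 57 × $35 = $1,995, leaving $332.
At $326,150 — income exceeds $298,500 by $27,650 → 70 increments × $35 = $2,450 ≥ base, so the credit is $0.
Lost: $332 − $0 = $332.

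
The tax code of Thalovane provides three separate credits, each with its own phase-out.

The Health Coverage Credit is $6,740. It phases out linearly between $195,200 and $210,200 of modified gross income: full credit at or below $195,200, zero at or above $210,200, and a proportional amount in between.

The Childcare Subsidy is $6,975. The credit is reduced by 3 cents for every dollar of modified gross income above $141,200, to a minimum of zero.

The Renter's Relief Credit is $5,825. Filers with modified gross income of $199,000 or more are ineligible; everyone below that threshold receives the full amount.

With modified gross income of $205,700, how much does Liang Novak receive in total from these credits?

Health Coverage Credit: $205,700 is $10,500 into a $15,000 phase-out range, leaving 4,500/15,000 of the credit: $6,740 × 4,500/15,000 = $2,022.
Childcare Subsidy: 3% of the $64,500 excess over $141,200 is $1,935; credit = $6,975 − $1,935 = $5,040.
Renter's Relief Credit: $205,700 meets or exceeds the $199,000 cutoff, so the credit is $0.
Total: $2,022 + $5,040 + $0 = $7,062.

$7,062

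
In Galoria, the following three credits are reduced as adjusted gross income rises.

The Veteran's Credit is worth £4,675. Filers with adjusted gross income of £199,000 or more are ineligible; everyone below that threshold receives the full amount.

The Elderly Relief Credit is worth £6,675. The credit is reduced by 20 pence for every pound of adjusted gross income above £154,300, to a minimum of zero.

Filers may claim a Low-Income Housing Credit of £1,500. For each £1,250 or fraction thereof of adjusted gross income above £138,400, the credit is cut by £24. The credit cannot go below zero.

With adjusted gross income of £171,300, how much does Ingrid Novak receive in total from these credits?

£8,802

Veteran's Credit: £171,300 is below the £199,000 cutoff, so the full £4,675 applies.
Elderly Relief Credit: 20% of the £17,000 excess over £154,300 is £3,400; credit = £6,675 − £3,400 = £3,275.
Low-Income Housing Credit: income exceeds £138,400 by £32,900, which is 27 full-or-partial £1,250 increments; reduction = 27 × £24 = £648, leaving £852.
Total: £4,675 + £3,275 + £852 = £8,802.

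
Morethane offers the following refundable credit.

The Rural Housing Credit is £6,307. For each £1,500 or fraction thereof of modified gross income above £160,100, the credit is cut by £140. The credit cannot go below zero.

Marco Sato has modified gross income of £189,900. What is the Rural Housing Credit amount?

£3,507

Rural Housing Credit: income exceeds £160,100 by £29,800, which is 20 full-or-partial £1,500 increments; reduction = 20 × £140 = £2,800, leaving £3,507.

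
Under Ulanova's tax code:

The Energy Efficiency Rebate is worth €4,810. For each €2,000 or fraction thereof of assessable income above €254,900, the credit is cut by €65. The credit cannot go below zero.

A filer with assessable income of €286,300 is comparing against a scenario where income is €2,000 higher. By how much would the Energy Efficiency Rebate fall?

€65

At €286,300 — income exceeds €254,900 by €31,400, which is 16 full-or-partial €2,000 increments; reduction = 16 × €65 = €1,040, leaving €3,770.
At €288,300 — income exceeds €254,900 by €33,400, which is 17 full-or-partial €2,000 increments; reduction = 17 × €65 = €1,105, leaving €3,705.
Lost: €3,770 − €3,705 = €65.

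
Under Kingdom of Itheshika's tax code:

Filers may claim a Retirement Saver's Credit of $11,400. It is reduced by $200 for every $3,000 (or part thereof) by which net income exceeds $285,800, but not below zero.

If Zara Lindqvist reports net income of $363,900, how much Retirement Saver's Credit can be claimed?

$6,000

Retirement Saver's Credit: income exceeds $285,800 by $78,100, which is 27 full-or-partial $3,000 increments; reduction = 27 × $200 = $5,400, leaving $6,000.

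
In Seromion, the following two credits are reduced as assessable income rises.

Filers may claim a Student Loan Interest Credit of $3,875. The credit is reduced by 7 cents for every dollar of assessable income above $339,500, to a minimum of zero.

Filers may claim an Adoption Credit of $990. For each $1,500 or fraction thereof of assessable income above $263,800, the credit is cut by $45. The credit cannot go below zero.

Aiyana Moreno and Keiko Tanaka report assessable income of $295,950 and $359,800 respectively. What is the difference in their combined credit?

$1,421

Aiyana ($295,950): Student Loan Interest Credit: $295,950 is at or below the $339,500 threshold, so the full $3,875 applies. Adoption Credit: income exceeds $263,800 by $32,150 → 22 increments × $45 = $990 ≥ base, so the credit is $0. total $3,875 + $0 = $3,875
Keiko ($359,800): Student Loan Interest Credit: 7% of the $20,300 excess over $339,500 is $1,421; credit = $3,875 − $1,421 = $2,454. Adoption Credit: income exceeds $263,800 by $96,000 → 64 increments × $45 = $2,880 ≥ base, so the credit is $0. total $2,454 + $0 = $2,454
Difference: |$3,875 − $2,454| = $1,421.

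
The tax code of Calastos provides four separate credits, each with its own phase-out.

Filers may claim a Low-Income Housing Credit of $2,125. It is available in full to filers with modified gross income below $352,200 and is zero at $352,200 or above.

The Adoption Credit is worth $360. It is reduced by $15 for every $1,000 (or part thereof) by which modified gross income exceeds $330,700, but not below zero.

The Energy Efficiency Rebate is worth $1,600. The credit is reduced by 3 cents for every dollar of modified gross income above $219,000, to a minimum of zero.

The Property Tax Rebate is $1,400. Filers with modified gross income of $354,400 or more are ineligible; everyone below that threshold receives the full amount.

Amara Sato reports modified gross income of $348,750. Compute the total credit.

$3,600

Low-Income Housing Credit: $348,750 is below the $352,200 cutoff, so the full $2,125 applies.
Adoption Credit: income exceeds $330,700 by $18,050, which is 19 full-or-partial $1,000 increments; reduction = 19 × $15 = $285, leaving $75.
Energy Efficiency Rebate: 3% of the $129,750 excess over $219,000 is $3,892.50 ≥ base, so the credit is $0.
Property Tax Rebate: $348,750 is below the $354,400 cutoff, so the full $1,400 applies.
Total: $2,125 + $75 + $0 + $1,400 = $3,600.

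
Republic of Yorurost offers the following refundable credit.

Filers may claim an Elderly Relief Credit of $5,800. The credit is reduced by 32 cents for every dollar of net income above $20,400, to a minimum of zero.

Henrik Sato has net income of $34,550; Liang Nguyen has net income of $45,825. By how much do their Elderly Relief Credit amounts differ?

$1,272

Henrik ($34,550): Elderly Relief Credit: 32% of the $14,150 excess over $20,400 is $4,528; credit = $5,800 − $4,528 = $1,272.
Liang ($45,825): Elderly Relief Credit: 32% of the $25,425 excess over $20,400 is $8,136 ≥ base, so the credit is $0.
Difference: |$1,272 − $0| = $1,272.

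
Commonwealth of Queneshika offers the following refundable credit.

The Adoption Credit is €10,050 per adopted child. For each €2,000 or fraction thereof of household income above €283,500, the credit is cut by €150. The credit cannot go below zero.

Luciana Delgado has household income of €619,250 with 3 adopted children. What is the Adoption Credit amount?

€4,950

Adoption Credit: base = 3 × €10,050 = €30,150. income exceeds €283,500 by €335,750, which is 168 full-or-partial €2,000 increments; reduction = 168 × €150 = €25,200, leaving €4,950.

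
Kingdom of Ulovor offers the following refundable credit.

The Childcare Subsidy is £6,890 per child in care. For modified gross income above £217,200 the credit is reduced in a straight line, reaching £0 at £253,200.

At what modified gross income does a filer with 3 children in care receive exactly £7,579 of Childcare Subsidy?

Full credit = 3 × £6,890 = £20,670.
£7,579 is 7,579/20,670 of the full £20,670, so 13,091/20,670 of the £36,000 range has been used: income = £217,200 + £36,000 × 13,091/20,670 = £240,000.

£240,000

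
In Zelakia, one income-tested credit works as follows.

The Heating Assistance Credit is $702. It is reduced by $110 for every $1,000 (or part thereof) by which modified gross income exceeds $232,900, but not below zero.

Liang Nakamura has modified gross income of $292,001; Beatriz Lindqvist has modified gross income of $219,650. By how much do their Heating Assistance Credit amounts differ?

$702

Liang ($292,001): Heating Assistance Credit: income exceeds $232,900 by $59,101 → 60 increments × $110 = $6,600 ≥ base, so the credit is $0.
Beatriz ($219,650): Heating Assistance Credit: $219,650 is at or below the $232,900 threshold, so the full $702 applies.
Difference: |$0 − $702| = $702.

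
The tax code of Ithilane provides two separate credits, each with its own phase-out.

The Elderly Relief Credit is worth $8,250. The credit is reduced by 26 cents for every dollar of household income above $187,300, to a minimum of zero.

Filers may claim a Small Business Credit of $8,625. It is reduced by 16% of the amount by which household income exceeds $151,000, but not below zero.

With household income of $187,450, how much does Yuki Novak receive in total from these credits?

$11,004

Elderly Relief Credit: 26% of the $150 excess over $187,300 is $39; credit = $8,250 − $39 = $8,211.
Small Business Credit: 16% of the $36,450 excess over $151,000 is $5,832; credit = $8,625 − $5,832 = $2,793.
Total: $8,211 + $2,793 = $11,004.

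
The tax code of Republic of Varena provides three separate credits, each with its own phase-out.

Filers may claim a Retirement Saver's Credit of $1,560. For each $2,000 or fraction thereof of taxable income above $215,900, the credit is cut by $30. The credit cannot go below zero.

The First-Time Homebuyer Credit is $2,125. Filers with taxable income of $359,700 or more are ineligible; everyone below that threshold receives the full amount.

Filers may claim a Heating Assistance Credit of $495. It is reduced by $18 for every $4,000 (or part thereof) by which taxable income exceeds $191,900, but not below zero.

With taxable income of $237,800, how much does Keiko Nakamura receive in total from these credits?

$3,634

Retirement Saver's Credit: income exceeds $215,900 by $21,900, which is 11 full-or-partial $2,000 increments; reduction = 11 × $30 = $330, leaving $1,230.
First-Time Homebuyer Credit: $237,800 is below the $359,700 cutoff, so the full $2,125 applies.
Heating Assistance Credit: income exceeds $191,900 by $45,900, which is 12 full-or-partial $4,000 increments; reduction = 12 × $18 = $216, leaving $279.
Total: $1,230 + $2,125 + $279 = $3,634.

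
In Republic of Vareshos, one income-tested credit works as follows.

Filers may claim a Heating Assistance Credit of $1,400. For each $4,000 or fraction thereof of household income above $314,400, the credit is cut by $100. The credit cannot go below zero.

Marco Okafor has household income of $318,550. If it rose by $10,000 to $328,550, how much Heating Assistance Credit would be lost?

At $318,550 — income exceeds $314,400 by $4,150, which is 2 full-or-partial $4,000 increments; reduction = 2 × $100 = $200, leaving $1,200.
At $328,550 — income exceeds $314,400 by $14,150, which is 4 full-or-partial $4,000 increments; reduction = 4 × $100 = $400, leaving $1,000.
Lost: $1,200 − $1,000 = $200.

$200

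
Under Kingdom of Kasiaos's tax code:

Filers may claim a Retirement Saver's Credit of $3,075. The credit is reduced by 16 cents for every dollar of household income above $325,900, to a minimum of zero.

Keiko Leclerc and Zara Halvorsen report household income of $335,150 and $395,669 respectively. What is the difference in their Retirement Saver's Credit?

$1,595

Keiko ($335,150): Retirement Saver's Credit: 16% of the $9,250 excess over $325,900 is $1,480; credit = $3,075 − $1,480 = $1,595.
Zara ($395,669): Retirement Saver's Credit: 16% of the $69,769 excess over $325,900 is $11,163.04 ≥ base, so the credit is $0.
Difference: |$1,595 − $0| = $1,595.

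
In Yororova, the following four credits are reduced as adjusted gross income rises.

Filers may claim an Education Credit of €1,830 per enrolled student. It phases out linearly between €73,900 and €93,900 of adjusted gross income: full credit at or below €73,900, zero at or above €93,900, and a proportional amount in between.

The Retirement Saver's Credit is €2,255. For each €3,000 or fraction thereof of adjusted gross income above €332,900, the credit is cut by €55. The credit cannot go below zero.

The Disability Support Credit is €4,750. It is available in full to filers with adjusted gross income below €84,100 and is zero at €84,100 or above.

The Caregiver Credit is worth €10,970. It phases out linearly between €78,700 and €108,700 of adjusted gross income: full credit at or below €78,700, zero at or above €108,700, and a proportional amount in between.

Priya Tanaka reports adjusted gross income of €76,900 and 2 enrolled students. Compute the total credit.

Education Credit: base = 2 × €1,830 = €3,660. €76,900 is €3,000 into a €20,000 phase-out range, leaving 17,000/20,000 of the credit: €3,660 × 17,000/20,000 = €3,111.
Retirement Saver's Credit: €76,900 is at or below the €332,900 threshold, so the full €2,255 applies.
Disability Support Credit: €76,900 is below the €84,100 cutoff, so the full €4,750 applies.
Caregiver Credit: €76,900 is at or below the €78,700 threshold, so the full €10,970 applies.
Total: €3,111 + €2,255 + €4,750 + €10,970 = €21,086.

€21,086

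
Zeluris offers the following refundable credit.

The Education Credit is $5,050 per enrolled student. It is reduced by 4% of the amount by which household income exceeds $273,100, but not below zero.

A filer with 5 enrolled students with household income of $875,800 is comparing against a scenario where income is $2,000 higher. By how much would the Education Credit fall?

At $875,800 — base = 5 × $5,050 = $25,250. 4% of the $602,700 excess over $273,100 is $24,108; credit = $25,250 − $24,108 = $1,142.
At $877,800 — base = 5 × $5,050 = $25,250. 4% of the $604,700 excess over $273,100 is $24,188; credit = $25,250 − $24,188 = $1,062.
Lost: $1,142 − $1,062 = $80.

$80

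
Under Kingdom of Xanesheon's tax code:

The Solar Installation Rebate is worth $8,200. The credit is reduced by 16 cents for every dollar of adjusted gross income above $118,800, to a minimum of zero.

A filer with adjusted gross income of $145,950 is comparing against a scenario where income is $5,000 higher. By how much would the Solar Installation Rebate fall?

At $145,950 — 16% of the $27,150 excess over $118,800 is $4,344; credit = $8,200 − $4,344 = $3,856.
At $150,950 — 16% of the $32,150 excess over $118,800 is $5,144; credit = $8,200 − $5,144 = $3,056.
Lost: $3,856 − $3,056 = $800.

$800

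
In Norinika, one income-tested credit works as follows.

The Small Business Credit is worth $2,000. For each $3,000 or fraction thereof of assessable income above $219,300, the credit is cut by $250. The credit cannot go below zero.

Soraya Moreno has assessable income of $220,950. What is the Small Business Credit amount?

Small Business Credit: income exceeds $219,300 by $1,650, which is 1 full-or-partial $3,000 increment; reduction = 1 × $250 = $250, leaving $1,750.

$1,750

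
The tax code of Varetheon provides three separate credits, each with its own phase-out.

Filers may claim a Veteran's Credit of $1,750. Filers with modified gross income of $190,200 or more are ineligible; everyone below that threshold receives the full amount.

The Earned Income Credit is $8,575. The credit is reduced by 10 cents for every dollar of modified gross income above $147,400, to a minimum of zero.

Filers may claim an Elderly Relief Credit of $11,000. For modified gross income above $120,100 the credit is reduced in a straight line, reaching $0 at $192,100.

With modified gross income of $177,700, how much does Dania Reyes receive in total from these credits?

$9,495

Veteran's Credit: $177,700 is below the $190,200 cutoff, so the full $1,750 applies.
Earned Income Credit: 10% of the $30,300 excess over $147,400 is $3,030; credit = $8,575 − $3,030 = $5,545.
Elderly Relief Credit: $177,700 is $57,600 into a $72,000 phase-out range, leaving 14,400/72,000 of the credit: $11,000 × 14,400/72,000 = $2,200.
Total: $1,750 + $5,545 + $2,200 = $9,495.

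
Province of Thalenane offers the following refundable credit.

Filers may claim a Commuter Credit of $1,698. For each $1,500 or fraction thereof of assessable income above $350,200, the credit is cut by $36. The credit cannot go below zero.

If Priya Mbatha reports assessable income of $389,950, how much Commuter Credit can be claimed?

Commuter Credit: income exceeds $350,200 by $39,750, which is 27 full-or-partial $1,500 increments; reduction = 27 × $36 = $972, leaving $726.

$726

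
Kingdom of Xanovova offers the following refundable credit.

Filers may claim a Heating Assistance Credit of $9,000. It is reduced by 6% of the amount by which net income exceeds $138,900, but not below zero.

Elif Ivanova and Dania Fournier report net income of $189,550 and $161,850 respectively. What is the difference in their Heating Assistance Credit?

Elif ($189,550): Heating Assistance Credit: 6% of the $50,650 excess over $138,900 is $3,039; credit = $9,000 − $3,039 = $5,961.
Dania ($161,850): Heating Assistance Credit: 6% of the $22,950 excess over $138,900 is $1,377; credit = $9,000 − $1,377 = $7,623.
Difference: |$5,961 − $7,623| = $1,662.

$1,662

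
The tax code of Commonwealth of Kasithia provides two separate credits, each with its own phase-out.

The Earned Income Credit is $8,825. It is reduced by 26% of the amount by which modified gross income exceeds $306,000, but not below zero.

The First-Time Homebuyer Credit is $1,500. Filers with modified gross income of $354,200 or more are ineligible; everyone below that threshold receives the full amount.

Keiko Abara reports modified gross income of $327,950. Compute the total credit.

Earned Income Credit: 26% of the $21,950 excess over $306,000 is $5,707; credit = $8,825 − $5,707 = $3,118.
First-Time Homebuyer Credit: $327,950 is below the $354,200 cutoff, so the full $1,500 applies.
Total: $3,118 + $1,500 = $4,618.

$4,618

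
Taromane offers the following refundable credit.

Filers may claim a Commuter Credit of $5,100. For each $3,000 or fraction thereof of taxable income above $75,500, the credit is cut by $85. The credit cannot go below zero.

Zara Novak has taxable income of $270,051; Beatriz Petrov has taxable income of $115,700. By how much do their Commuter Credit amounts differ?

Zara ($270,051): Commuter Credit: income exceeds $75,500 by $194,551 → 65 increments × $85 = $5,525 ≥ base, so the credit is $0.
Beatriz ($115,700): Commuter Credit: income exceeds $75,500 by $40,200, which is 14 full-or-partial $3,000 increments; reduction = 14 × $85 = $1,190, leaving $3,910.
Difference: |$0 − $3,910| = $3,910.

$3,910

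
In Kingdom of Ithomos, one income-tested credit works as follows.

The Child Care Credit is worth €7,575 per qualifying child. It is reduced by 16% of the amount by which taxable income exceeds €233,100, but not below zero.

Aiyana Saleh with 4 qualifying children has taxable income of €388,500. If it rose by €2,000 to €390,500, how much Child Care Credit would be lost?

€320

At €388,500 — base = 4 × €7,575 = €30,300. 16% of the €155,400 excess over €233,100 is €24,864; credit = €30,300 − €24,864 = €5,436.
At €390,500 — base = 4 × €7,575 = €30,300. 16% of the €157,400 excess over €233,100 is €25,184; credit = €30,300 − €25,184 = €5,116.
Lost: €5,436 − €5,116 = €320.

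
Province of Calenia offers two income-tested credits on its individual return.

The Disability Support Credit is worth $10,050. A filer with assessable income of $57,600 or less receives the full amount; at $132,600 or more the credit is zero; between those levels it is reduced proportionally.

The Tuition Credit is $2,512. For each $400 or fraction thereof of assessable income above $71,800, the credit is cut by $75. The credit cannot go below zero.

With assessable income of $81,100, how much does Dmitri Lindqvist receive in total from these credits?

$7,613

Disability Support Credit: $81,100 is $23,500 into a $75,000 phase-out range, leaving 51,500/75,000 of the credit: $10,050 × 51,500/75,000 = $6,901.
Tuition Credit: income exceeds $71,800 by $9,300, which is 24 full-or-partial $400 increments; reduction = 24 × $75 = $1,800, leaving $712.
Total: $6,901 + $712 = $7,613.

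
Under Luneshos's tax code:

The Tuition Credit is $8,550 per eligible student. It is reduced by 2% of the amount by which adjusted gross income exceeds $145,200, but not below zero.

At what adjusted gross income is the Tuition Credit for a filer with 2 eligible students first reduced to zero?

Full credit = 2 × $8,550 = $17,100.
The credit falls by 2% of each dollar above $145,200, so it reaches zero when the excess is $17,100 / 2% = $855,000: income = $145,200 + $855,000 = $1,000,200.

$1,000,200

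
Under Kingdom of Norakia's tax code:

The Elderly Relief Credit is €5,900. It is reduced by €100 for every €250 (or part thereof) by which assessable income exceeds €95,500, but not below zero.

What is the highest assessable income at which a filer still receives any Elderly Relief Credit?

After 58 increments the reduction is 58 × €100 = €5,800, leaving €100; one more increment wipes it out. Increment 58 ends at excess 58 × €250 = €14,500, so the highest qualifying income is €95,500 + €14,500 = €110,000.

€110,000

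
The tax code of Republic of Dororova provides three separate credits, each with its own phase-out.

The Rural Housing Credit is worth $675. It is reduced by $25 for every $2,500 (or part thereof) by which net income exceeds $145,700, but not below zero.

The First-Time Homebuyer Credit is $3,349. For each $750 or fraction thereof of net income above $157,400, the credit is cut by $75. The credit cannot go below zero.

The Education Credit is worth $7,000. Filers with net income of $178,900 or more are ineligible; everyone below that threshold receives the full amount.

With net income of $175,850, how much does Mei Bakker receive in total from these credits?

$8,824

Rural Housing Credit: income exceeds $145,700 by $30,150, which is 13 full-or-partial $2,500 increments; reduction = 13 × $25 = $325, leaving $350.
First-Time Homebuyer Credit: income exceeds $157,400 by $18,450, which is 25 full-or-partial $750 increments; reduction = 25 × $75 = $1,875, leaving $1,474.
Education Credit: $175,850 is below the $178,900 cutoff, so the full $7,000 applies.
Total: $350 + $1,474 + $7,000 = $8,824.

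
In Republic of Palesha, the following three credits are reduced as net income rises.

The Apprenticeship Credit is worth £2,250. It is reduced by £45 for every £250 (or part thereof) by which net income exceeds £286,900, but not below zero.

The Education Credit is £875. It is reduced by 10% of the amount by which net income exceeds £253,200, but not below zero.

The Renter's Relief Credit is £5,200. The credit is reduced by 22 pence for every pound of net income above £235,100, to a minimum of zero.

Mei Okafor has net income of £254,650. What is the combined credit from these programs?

Apprenticeship Credit: £254,650 is at or below the £286,900 threshold, so the full £2,250 applies.
Education Credit: 10% of the £1,450 excess over £253,200 is £145; credit = £875 − £145 = £730.
Renter's Relief Credit: 22% of the £19,550 excess over £235,100 is £4,301; credit = £5,200 − £4,301 = £899.
Total: £2,250 + £730 + £899 = £3,879.

£3,879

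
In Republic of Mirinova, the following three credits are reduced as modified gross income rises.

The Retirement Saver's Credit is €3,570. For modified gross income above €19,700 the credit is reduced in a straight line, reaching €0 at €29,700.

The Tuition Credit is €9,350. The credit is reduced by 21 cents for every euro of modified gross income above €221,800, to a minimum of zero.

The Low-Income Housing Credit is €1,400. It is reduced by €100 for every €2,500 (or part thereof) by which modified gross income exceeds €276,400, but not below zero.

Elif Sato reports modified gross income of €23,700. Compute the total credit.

Retirement Saver's Credit: €23,700 is €4,000 into a €10,000 phase-out range, leaving 6,000/10,000 of the credit: €3,570 × 6,000/10,000 = €2,142.
Tuition Credit: €23,700 is at or below the €221,800 threshold, so the full €9,350 applies.
Low-Income Housing Credit: €23,700 is at or below the €276,400 threshold, so the full €1,400 applies.
Total: €2,142 + €9,350 + €1,400 = €12,892.

€12,892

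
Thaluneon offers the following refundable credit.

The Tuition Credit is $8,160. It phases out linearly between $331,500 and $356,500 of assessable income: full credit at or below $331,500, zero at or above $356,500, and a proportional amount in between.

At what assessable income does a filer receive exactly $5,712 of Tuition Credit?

$339,000

$5,712 is 5,712/8,160 of the full $8,160, so 2,448/8,160 of the $25,000 range has been used: income = $331,500 + $25,000 × 2,448/8,160 = $339,000.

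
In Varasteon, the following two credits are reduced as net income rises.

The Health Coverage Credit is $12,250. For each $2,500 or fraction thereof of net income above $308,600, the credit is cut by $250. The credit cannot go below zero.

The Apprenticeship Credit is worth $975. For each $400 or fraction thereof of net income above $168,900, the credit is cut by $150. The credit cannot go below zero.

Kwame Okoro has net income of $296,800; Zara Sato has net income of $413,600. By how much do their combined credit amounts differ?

$10,500

Kwame ($296,800): Health Coverage Credit: $296,800 is at or below the $308,600 threshold, so the full $12,250 applies. Apprenticeship Credit: income exceeds $168,900 by $127,900 → 320 increments × $150 = $48,000 ≥ base, so the credit is $0. total $12,250 + $0 = $12,250
Zara ($413,600): Health Coverage Credit: income exceeds $308,600 by $105,000, which is 42 full-or-partial $2,500 increments; reduction = 42 × $250 = $10,500, leaving $1,750. Apprenticeship Credit: income exceeds $168,900 by $244,700 → 612 increments × $150 = $91,800 ≥ base, so the credit is $0. total $1,750 + $0 = $1,750
Difference: |$12,250 − $1,750| = $10,500.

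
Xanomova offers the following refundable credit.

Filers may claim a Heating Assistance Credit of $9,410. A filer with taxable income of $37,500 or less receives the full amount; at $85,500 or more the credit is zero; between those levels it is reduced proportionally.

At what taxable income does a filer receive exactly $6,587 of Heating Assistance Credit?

$6,587 is 6,587/9,410 of the full $9,410, so 2,823/9,410 of the $48,000 range has been used: income = $37,500 + $48,000 × 2,823/9,410 = $51,900.

$51,900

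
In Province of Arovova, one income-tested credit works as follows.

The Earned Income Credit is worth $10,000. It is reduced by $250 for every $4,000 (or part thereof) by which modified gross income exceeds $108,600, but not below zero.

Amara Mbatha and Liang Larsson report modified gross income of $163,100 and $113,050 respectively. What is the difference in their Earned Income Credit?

Amara ($163,100): Earned Income Credit: income exceeds $108,600 by $54,500, which is 14 full-or-partial $4,000 increments; reduction = 14 × $250 = $3,500, leaving $6,500.
Liang ($113,050): Earned Income Credit: income exceeds $108,600 by $4,450, which is 2 full-or-partial $4,000 increments; reduction = 2 × $250 = $500, leaving $9,500.
Difference: |$6,500 − $9,500| = $3,000.

$3,000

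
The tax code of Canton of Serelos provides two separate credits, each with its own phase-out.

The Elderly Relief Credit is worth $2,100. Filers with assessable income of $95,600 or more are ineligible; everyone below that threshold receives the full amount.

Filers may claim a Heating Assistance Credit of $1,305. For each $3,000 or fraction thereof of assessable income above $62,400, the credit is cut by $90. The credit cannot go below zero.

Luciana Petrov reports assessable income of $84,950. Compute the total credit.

$2,685

Elderly Relief Credit: $84,950 is below the $95,600 cutoff, so the full $2,100 applies.
Heating Assistance Credit: income exceeds $62,400 by $22,550, which is 8 full-or-partial $3,000 increments; reduction = 8 × $90 = $720, leaving $585.
Total: $2,100 + $585 = $2,685.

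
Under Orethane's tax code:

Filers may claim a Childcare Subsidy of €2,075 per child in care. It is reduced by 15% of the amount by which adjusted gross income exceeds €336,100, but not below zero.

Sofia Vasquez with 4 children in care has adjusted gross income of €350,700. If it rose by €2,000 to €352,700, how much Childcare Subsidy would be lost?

At €350,700 — base = 4 × €2,075 = €8,300. 15% of the €14,600 excess over €336,100 is €2,190; credit = €8,300 − €2,190 = €6,110.
At €352,700 — base = 4 × €2,075 = €8,300. 15% of the €16,600 excess over €336,100 is €2,490; credit = €8,300 − €2,490 = €5,810.
Lost: €6,110 − €5,810 = €300.

€300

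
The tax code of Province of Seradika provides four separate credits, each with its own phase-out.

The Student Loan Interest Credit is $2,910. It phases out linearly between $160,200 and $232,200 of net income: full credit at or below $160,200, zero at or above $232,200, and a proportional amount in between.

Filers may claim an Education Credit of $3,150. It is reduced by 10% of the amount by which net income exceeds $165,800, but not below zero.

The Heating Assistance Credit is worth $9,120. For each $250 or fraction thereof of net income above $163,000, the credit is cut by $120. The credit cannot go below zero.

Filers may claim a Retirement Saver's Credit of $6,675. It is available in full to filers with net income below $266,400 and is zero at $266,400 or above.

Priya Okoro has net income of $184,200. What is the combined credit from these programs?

Student Loan Interest Credit: $184,200 is $24,000 into a $72,000 phase-out range, leaving 48,000/72,000 of the credit: $2,910 × 48,000/72,000 = $1,940.
Education Credit: 10% of the $18,400 excess over $165,800 is $1,840; credit = $3,150 − $1,840 = $1,310.
Heating Assistance Credit: income exceeds $163,000 by $21,200 → 85 increments × $120 = $10,200 ≥ base, so the credit is $0.
Retirement Saver's Credit: $184,200 is below the $266,400 cutoff, so the full $6,675 applies.
Total: $1,940 + $1,310 + $0 + $6,675 = $9,925.

$9,925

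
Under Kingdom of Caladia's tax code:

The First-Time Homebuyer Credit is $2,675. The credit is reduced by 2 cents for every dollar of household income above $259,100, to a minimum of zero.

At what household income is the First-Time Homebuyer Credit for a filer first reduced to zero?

The credit falls by 2% of each dollar above $259,100, so it reaches zero when the excess is $2,675 / 2% = $133,750: income = $259,100 + $133,750 = $392,850.

$392,850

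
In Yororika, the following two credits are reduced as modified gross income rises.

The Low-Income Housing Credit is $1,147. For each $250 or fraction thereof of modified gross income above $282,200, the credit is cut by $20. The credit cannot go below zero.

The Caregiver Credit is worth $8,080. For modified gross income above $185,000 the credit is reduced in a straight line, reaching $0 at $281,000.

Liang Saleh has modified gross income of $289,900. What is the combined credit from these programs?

Low-Income Housing Credit: income exceeds $282,200 by $7,700, which is 31 full-or-partial $250 increments; reduction = 31 × $20 = $620, leaving $527.
Caregiver Credit: $289,900 is at or above $281,000, so the credit is $0.
Total: $527 + $0 = $527.

$527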